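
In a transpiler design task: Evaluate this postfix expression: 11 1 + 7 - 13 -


Processing tokens left to right:
Push 11, Push 1
Pop 11 and 1, compute 11 + 1 = 12, push 12
Push 7
Pop 12 and 7, compute 12 - 7 = 5, push 5
Push 13
Pop 5 and 13, compute 5 - 13 = -8, push -8
Stack result: -8

-8


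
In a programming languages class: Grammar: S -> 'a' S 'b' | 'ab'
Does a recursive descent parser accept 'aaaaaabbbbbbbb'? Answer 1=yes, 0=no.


Grammar accepts strings of the form a^n b^n (n >= 1)
Word: 'aaaaaabbbbbbbb'
Counting: 6 a's and 8 b's
Check: 6 == 8? No
Mismatch: a-count != b-count
Rejected

0


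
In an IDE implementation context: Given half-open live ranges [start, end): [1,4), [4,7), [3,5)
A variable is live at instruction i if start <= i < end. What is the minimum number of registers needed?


Live ranges:
  Var0: [1, 4)
  Var1: [4, 7)
  Var2: [3, 5)
Sweep-line events (position, delta, active):
  pos=1 start -> active=1
  pos=3 start -> active=2
  pos=4 end -> active=1
  pos=4 start -> active=2
  pos=5 end -> active=1
  pos=7 end -> active=0
Maximum simultaneous active: 2
Minimum registers needed: 2

2


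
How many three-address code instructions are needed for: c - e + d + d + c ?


Expression: c - e + d + d + c
Generating three-address code (respecting * over +/- precedence):
  Instruction 1: t1 = c - e
  Instruction 2: t2 = t1 + d
  Instruction 3: t3 = t2 + d
  Instruction 4: t4 = t3 + c
Total instructions: 4

4


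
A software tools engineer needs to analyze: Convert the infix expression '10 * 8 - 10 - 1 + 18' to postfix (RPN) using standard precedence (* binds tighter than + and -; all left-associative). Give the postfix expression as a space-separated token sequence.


Applying the shunting-yard algorithm:
  Operand 10 -> output
  Push '*' onto operator stack -> op-stack: [*]
  Operand 8 -> output
  See '-' (prec 1); top '*' (prec 2) >= it -> pop '*' to output
  Push '-' onto operator stack -> op-stack: [-]
  Operand 10 -> output
  See '-' (prec 1); top '-' (prec 1) >= it -> pop '-' to output
  Push '-' onto operator stack -> op-stack: [-]
  Operand 1 -> output
  See '+' (prec 1); top '-' (prec 1) >= it -> pop '-' to output
  Push '+' onto operator stack -> op-stack: [+]
  Operand 18 -> output
  End of input: pop '+' to output
Postfix result: 10 8 * 10 - 1 - 18 +

10 8 * 10 - 1 - 18 +


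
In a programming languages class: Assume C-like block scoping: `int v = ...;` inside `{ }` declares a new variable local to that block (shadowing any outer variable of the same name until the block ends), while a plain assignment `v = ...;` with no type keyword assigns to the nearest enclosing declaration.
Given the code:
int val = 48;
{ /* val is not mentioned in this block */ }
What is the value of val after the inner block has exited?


Analyzing scoping rules:
Outer scope: declares val = 48
Inner block: val is neither redeclared nor assigned -> unchanged
After the block -> 48
Result: 48

48


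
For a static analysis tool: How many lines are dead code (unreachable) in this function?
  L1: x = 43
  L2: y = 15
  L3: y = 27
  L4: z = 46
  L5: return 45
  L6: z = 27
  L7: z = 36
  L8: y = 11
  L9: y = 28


Analyzing control flow:
  L1: reachable (before return)
  L2: reachable (before return)
  L3: reachable (before return)
  L4: reachable (before return)
  L5: reachable (return statement)
  L6: DEAD (after return at L5)
  L7: DEAD (after return at L5)
  L8: DEAD (after return at L5)
  L9: DEAD (after return at L5)
Return at L5, total lines = 9
Dead lines: L6 through L9
Count: 4

4


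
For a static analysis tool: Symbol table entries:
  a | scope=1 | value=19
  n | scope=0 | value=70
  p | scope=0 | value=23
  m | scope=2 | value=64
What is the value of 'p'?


Searching symbol table for 'p':
  a | scope=1 | value=19
  n | scope=0 | value=70
  p | scope=0 | value=23 <- MATCH
  m | scope=2 | value=64
Found 'p' at scope 0 with value 23

23


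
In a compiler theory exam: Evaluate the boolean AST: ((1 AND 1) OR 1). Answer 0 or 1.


Step 1: Evaluate inner node
  1 AND 1 = 1
Step 2: Evaluate root node
  1 OR 1 = 1

1


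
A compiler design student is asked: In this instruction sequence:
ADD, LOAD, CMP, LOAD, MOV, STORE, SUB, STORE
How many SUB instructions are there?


Scanning instruction sequence for SUB:
  Position 1: ADD
  Position 2: LOAD
  Position 3: CMP
  Position 4: LOAD
  Position 5: MOV
  Position 6: STORE
  Position 7: SUB <- MATCH
  Position 8: STORE
Matches at positions: [7]
Total SUB count: 1

1


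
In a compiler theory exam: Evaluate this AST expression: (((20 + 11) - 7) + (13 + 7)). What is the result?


Expression: (((20 + 11) - 7) + (13 + 7))
Evaluating step by step:
  20 + 11 = 31
  31 - 7 = 24
  13 + 7 = 20
  24 + 20 = 44
Result: 44

44


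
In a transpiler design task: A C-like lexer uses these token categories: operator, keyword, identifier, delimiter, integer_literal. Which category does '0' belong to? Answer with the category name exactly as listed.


Token: '0'
Checking categories:
  identifier: no
  integer_literal: YES
  operator: no
  keyword: no
  delimiter: no
Category: integer_literal

integer_literal


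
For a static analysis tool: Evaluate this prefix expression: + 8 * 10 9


Parsing prefix expression: + 8 * 10 9
Step 1: Innermost operation '* 10 9'
  10 * 9 = 90
Step 2: Outer operation '+ 8 [90]'
  8 + 90 = 98

98


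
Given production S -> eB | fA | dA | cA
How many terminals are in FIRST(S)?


Production: S -> eB | fA | dA | cA
Examining each alternative for leading terminals:
  S -> eB : first terminal = 'e'
  S -> fA : first terminal = 'f'
  S -> dA : first terminal = 'd'
  S -> cA : first terminal = 'c'
FIRST(S) = {c, d, e, f}
Count: 4

4


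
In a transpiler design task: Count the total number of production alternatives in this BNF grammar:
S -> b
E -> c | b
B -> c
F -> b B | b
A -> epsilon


Counting alternatives per rule:
  S: 1 alternative(s)
  E: 2 alternative(s)
  B: 1 alternative(s)
  F: 2 alternative(s)
  A: 1 alternative(s)
Sum: 1 + 2 + 1 + 2 + 1 = 7

7


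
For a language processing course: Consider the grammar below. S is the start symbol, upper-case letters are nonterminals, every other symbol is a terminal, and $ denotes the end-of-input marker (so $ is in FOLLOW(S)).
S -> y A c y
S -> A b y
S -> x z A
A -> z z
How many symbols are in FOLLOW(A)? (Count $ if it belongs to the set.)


S is the start symbol and does not occur in any rule body, so FOLLOW(S) = {$}.
Examining every occurrence of A in a rule body:
  S -> y A c y : A is followed by terminal 'c' -> add 'c'
  S -> A b y : A is followed by terminal 'b' -> add 'b'
  S -> x z A : A is at the right end -> add FOLLOW(S) = {$}
  A -> z z : A does not occur in the body -> contributes nothing
FOLLOW(A) = {b, c, $}
Count: 3

3


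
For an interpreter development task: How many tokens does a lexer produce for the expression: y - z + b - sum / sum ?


Scanning 'y - z + b - sum / sum'
Token 1: 'y' -> identifier
Token 2: '-' -> operator
Token 3: 'z' -> identifier
Token 4: '+' -> operator
Token 5: 'b' -> identifier
Token 6: '-' -> operator
Token 7: 'sum' -> identifier
Token 8: '/' -> operator
Token 9: 'sum' -> identifier
Total tokens: 9

9


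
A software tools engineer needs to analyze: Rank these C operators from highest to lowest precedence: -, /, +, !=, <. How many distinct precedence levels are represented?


Looking up precedence for each operator:
  - -> precedence 5
  / -> precedence 6
  + -> precedence 5
  != -> precedence 3
  < -> precedence 4
Sorted highest to lowest: /, -, +, <, !=
Distinct precedence values: [6, 5, 4, 3]
Number of distinct levels: 4

4


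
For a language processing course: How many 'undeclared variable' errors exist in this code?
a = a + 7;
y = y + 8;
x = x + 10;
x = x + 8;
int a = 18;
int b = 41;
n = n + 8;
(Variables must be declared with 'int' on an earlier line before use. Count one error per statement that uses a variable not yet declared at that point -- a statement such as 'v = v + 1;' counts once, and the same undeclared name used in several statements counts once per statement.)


Scanning code line by line:
  Line 1: use 'a' -> ERROR (undeclared)
  Line 2: use 'y' -> ERROR (undeclared)
  Line 3: use 'x' -> ERROR (undeclared)
  Line 4: use 'x' -> ERROR (undeclared)
  Line 5: declare 'a' -> declared = ['a']
  Line 6: declare 'b' -> declared = ['a', 'b']
  Line 7: use 'n' -> ERROR (undeclared)
Total undeclared variable errors: 5

5


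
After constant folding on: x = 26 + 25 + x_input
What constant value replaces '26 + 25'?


Identifying constant sub-expression:
  Original: x = 26 + 25 + x_input
  26 and 25 are both compile-time constants
  Evaluating: 26 + 25 = 51
  After folding: x = 51 + x_input

51


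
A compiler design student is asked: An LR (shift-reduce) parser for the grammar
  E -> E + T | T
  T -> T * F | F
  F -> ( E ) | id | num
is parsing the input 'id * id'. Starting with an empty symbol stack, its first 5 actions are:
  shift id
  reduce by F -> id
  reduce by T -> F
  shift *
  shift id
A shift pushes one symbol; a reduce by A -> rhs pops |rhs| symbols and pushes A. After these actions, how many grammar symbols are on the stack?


Tracking the symbol stack through each action:
  Action 1: shift 'id' : push -> stack = [id] (size 1)
  Action 2: reduce by F -> id : pop 1, push F -> stack = [F] (size 1)
  Action 3: reduce by T -> F : pop 1, push T -> stack = [T] (size 1)
  Action 4: shift '*' : push -> stack = [T, *] (size 2)
  Action 5: shift 'id' : push -> stack = [T, *, id] (size 3)
Final stack size: 3

3


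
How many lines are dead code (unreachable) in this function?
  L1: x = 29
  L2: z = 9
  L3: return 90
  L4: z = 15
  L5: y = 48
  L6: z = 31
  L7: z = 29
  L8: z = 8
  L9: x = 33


Analyzing control flow:
  L1: reachable (before return)
  L2: reachable (before return)
  L3: reachable (return statement)
  L4: DEAD (after return at L3)
  L5: DEAD (after return at L3)
  L6: DEAD (after return at L3)
  L7: DEAD (after return at L3)
  L8: DEAD (after return at L3)
  L9: DEAD (after return at L3)
Return at L3, total lines = 9
Dead lines: L4 through L9
Count: 6

6


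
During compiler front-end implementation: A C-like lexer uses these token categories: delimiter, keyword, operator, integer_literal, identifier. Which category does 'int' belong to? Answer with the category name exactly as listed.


Token: 'int'
Checking categories:
  identifier: no
  integer_literal: no
  operator: no
  keyword: YES
  delimiter: no
Category: keyword

keyword


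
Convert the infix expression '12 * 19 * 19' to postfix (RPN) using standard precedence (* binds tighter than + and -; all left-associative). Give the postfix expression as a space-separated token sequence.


Applying the shunting-yard algorithm:
  Operand 12 -> output
  Push '*' onto operator stack -> op-stack: [*]
  Operand 19 -> output
  See '*' (prec 2); top '*' (prec 2) >= it -> pop '*' to output
  Push '*' onto operator stack -> op-stack: [*]
  Operand 19 -> output
  End of input: pop '*' to output
Postfix result: 12 19 * 19 *

12 19 * 19 *


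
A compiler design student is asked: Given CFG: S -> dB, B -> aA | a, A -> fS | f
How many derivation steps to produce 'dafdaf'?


Grammar: S -> dB, B -> aA | a, A -> fS | f
Deriving 'dafdaf':
Step 1: S -> dB => dB
Step 2: B -> aA => daA
Step 3: A -> fS => dafS
Step 4: S -> dB => dafdB
Step 5: B -> aA => dafdaA
Step 6: A -> f => dafdaf
Total derivation steps: 6

6


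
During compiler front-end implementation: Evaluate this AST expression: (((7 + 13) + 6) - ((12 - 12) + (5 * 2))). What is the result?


Expression: (((7 + 13) + 6) - ((12 - 12) + (5 * 2)))
Evaluating step by step:
  7 + 13 = 20
  20 + 6 = 26
  12 - 12 = 0
  5 * 2 = 10
  0 + 10 = 10
  26 - 10 = 16
Result: 16

16


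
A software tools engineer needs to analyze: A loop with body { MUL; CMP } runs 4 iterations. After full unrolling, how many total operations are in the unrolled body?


Loop body operations: MUL, CMP (2 ops per iteration)
Unrolling 4 iterations:
  Iteration 1: MUL, CMP (2 ops)
  Iteration 2: MUL, CMP (2 ops)
  Iteration 3: MUL, CMP (2 ops)
  Iteration 4: MUL, CMP (2 ops)
Total: 4 iterations * 2 ops/iter = 8 operations

8


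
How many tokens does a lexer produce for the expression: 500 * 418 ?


Scanning '500 * 418'
Token 1: '500' -> integer_literal
Token 2: '*' -> operator
Token 3: '418' -> integer_literal
Total tokens: 3

3


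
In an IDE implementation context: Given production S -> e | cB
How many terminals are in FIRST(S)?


Production: S -> e | cB
Examining each alternative for leading terminals:
  S -> e : first terminal = 'e'
  S -> cB : first terminal = 'c'
FIRST(S) = {c, e}
Count: 2

2


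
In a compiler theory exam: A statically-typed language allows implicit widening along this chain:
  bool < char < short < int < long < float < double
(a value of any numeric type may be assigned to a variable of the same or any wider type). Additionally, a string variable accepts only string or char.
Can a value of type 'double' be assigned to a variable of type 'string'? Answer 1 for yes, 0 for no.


Target variable type: string
Source value type: double
Rule: string accepts only {string, char}
  source 'double' in {string, char}? No
Result: 0

0


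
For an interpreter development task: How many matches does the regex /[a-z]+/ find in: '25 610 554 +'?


Pattern: /[a-z]+/ (identifiers)
Input: '25 610 554 +'
Scanning for matches:
Total matches: 0

0


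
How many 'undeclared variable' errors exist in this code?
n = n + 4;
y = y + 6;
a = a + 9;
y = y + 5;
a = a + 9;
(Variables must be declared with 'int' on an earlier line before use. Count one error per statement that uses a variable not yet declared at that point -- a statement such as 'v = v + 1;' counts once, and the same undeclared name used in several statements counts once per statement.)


Scanning code line by line:
  Line 1: use 'n' -> ERROR (undeclared)
  Line 2: use 'y' -> ERROR (undeclared)
  Line 3: use 'a' -> ERROR (undeclared)
  Line 4: use 'y' -> ERROR (undeclared)
  Line 5: use 'a' -> ERROR (undeclared)
Total undeclared variable errors: 5

5


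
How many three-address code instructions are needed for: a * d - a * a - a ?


Expression: a * d - a * a - a
Generating three-address code (respecting * over +/- precedence):
  Instruction 1: t1 = a * d
  Instruction 2: t2 = a * a
  Instruction 3: t3 = t1 - t2
  Instruction 4: t4 = t3 - a
Total instructions: 4

4


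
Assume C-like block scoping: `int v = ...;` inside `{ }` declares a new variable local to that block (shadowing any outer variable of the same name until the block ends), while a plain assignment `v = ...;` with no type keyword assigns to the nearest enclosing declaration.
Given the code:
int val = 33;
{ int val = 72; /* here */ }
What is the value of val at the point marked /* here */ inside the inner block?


Analyzing scoping rules:
Outer scope: declares val = 33
Inner block: 'int val = 72;' declares a NEW val that shadows the outer one
Inside the block the inner declaration is in scope -> 72
Result: 72

72


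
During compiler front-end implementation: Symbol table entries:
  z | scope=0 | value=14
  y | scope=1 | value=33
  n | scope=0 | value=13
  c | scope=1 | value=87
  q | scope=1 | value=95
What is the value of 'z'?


Searching symbol table for 'z':
  z | scope=0 | value=14 <- MATCH
  y | scope=1 | value=33
  n | scope=0 | value=13
  c | scope=1 | value=87
  q | scope=1 | value=95
Found 'z' at scope 0 with value 14

14


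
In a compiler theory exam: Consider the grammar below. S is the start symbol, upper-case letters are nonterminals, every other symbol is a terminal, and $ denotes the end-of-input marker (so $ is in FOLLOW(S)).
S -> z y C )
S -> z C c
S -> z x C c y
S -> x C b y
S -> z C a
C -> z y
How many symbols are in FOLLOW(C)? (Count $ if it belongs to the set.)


S is the start symbol and does not occur in any rule body, so FOLLOW(S) = {$}.
Examining every occurrence of C in a rule body:
  S -> z y C ) : C is followed by terminal ')' -> add ')'
  S -> z C c : C is followed by terminal 'c' -> add 'c'
  S -> z x C c y : C is followed by terminal 'c' -> add 'c' (already in the set)
  S -> x C b y : C is followed by terminal 'b' -> add 'b'
  S -> z C a : C is followed by terminal 'a' -> add 'a'
  C -> z y : C does not occur in the body -> contributes nothing
FOLLOW(C) = {), a, b, c}
Count: 4

4


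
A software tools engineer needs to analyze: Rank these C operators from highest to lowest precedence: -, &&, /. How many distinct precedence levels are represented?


Looking up precedence for each operator:
  - -> precedence 5
  && -> precedence 2
  / -> precedence 6
Sorted highest to lowest: /, -, &&
Distinct precedence values: [6, 5, 2]
Number of distinct levels: 3

3


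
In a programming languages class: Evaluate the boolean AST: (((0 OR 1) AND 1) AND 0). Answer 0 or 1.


Step 1: Evaluate inner node
  0 OR 1 = 1
Step 2: Evaluate next node
  1 AND 1 = 1
Step 3: Evaluate root node
  1 AND 0 = 0

0


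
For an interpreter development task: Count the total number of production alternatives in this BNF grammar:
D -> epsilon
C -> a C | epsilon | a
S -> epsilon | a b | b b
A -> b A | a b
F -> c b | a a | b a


Counting alternatives per rule:
  D: 1 alternative(s)
  C: 3 alternative(s)
  S: 3 alternative(s)
  A: 2 alternative(s)
  F: 3 alternative(s)
Sum: 1 + 3 + 3 + 2 + 3 = 12

12


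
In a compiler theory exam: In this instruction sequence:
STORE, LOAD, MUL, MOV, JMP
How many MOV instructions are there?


Scanning instruction sequence for MOV:
  Position 1: STORE
  Position 2: LOAD
  Position 3: MUL
  Position 4: MOV <- MATCH
  Position 5: JMP
Matches at positions: [4]
Total MOV count: 1

1


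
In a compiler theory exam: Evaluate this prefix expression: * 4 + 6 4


Parsing prefix expression: * 4 + 6 4
Step 1: Innermost operation '+ 6 4'
  6 + 4 = 10
Step 2: Outer operation '* 4 [10]'
  4 * 10 = 40

40


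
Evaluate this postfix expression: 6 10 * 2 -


Processing tokens left to right:
Push 6, Push 10
Pop 6 and 10, compute 6 * 10 = 60, push 60
Push 2
Pop 60 and 2, compute 60 - 2 = 58, push 58
Stack result: 58

58


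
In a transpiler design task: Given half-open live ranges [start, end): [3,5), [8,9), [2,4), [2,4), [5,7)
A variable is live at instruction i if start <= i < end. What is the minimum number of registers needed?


Live ranges:
  Var0: [3, 5)
  Var1: [8, 9)
  Var2: [2, 4)
  Var3: [2, 4)
  Var4: [5, 7)
Sweep-line events (position, delta, active):
  pos=2 start -> active=1
  pos=2 start -> active=2
  pos=3 start -> active=3
  pos=4 end -> active=2
  pos=4 end -> active=1
  pos=5 end -> active=0
  pos=5 start -> active=1
  pos=7 end -> active=0
  pos=8 start -> active=1
  pos=9 end -> active=0
Maximum simultaneous active: 3
Minimum registers needed: 3

3


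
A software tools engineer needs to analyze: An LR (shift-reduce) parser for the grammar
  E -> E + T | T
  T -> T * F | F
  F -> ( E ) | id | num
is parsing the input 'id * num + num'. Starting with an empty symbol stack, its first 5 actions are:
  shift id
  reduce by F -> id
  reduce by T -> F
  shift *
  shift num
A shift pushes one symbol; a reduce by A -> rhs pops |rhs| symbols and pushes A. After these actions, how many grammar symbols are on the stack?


Tracking the symbol stack through each action:
  Action 1: shift 'id' : push -> stack = [id] (size 1)
  Action 2: reduce by F -> id : pop 1, push F -> stack = [F] (size 1)
  Action 3: reduce by T -> F : pop 1, push T -> stack = [T] (size 1)
  Action 4: shift '*' : push -> stack = [T, *] (size 2)
  Action 5: shift 'num' : push -> stack = [T, *, num] (size 3)
Final stack size: 3

3


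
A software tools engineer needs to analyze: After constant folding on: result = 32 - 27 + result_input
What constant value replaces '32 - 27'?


Identifying constant sub-expression:
  Original: result = 32 - 27 + result_input
  32 and 27 are both compile-time constants
  Evaluating: 32 - 27 = 5
  After folding: result = 5 + result_input

5


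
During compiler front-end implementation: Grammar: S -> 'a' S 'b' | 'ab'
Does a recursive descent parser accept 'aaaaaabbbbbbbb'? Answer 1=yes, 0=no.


Grammar accepts strings of the form a^n b^n (n >= 1)
Word: 'aaaaaabbbbbbbb'
Counting: 6 a's and 8 b's
Check: 6 == 8? No
Mismatch: a-count != b-count
Rejected

0


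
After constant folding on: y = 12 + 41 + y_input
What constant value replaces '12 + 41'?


Identifying constant sub-expression:
  Original: y = 12 + 41 + y_input
  12 and 41 are both compile-time constants
  Evaluating: 12 + 41 = 53
  After folding: y = 53 + y_input

53


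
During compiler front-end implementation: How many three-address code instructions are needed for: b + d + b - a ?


Expression: b + d + b - a
Generating three-address code (respecting * over +/- precedence):
  Instruction 1: t1 = b + d
  Instruction 2: t2 = t1 + b
  Instruction 3: t3 = t2 - a
Total instructions: 3

3


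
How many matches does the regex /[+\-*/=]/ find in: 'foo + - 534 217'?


Pattern: /[+\-*/=]/ (operators)
Input: 'foo + - 534 217'
Scanning for matches:
  Match 1: '+'
  Match 2: '-'
Total matches: 2

2


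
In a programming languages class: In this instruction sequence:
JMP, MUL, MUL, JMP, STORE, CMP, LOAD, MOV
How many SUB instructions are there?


Scanning instruction sequence for SUB:
  Position 1: JMP
  Position 2: MUL
  Position 3: MUL
  Position 4: JMP
  Position 5: STORE
  Position 6: CMP
  Position 7: LOAD
  Position 8: MOV
Matches at positions: []
Total SUB count: 0

0


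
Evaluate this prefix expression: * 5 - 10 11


Parsing prefix expression: * 5 - 10 11
Step 1: Innermost operation '- 10 11'
  10 - 11 = -1
Step 2: Outer operation '* 5 [-1]'
  5 * -1 = -5

-5


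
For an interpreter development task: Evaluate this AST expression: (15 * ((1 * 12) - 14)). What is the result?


Expression: (15 * ((1 * 12) - 14))
Evaluating step by step:
  1 * 12 = 12
  12 - 14 = -2
  15 * -2 = -30
Result: -30

-30


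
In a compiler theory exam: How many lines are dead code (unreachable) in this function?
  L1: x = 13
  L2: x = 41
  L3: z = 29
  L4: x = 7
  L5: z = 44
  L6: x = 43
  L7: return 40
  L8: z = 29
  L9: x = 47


Analyzing control flow:
  L1: reachable (before return)
  L2: reachable (before return)
  L3: reachable (before return)
  L4: reachable (before return)
  L5: reachable (before return)
  L6: reachable (before return)
  L7: reachable (return statement)
  L8: DEAD (after return at L7)
  L9: DEAD (after return at L7)
Return at L7, total lines = 9
Dead lines: L8 through L9
Count: 2

2


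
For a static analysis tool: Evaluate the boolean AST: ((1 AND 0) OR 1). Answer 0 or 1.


Step 1: Evaluate inner node
  1 AND 0 = 0
Step 2: Evaluate root node
  0 OR 1 = 1

1


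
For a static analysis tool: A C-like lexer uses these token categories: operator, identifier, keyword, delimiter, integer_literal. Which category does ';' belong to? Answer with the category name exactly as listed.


Token: ';'
Checking categories:
  identifier: no
  integer_literal: no
  operator: no
  keyword: no
  delimiter: YES
Category: delimiter

delimiter


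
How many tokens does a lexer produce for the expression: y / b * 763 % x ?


Scanning 'y / b * 763 % x'
Token 1: 'y' -> identifier
Token 2: '/' -> operator
Token 3: 'b' -> identifier
Token 4: '*' -> operator
Token 5: '763' -> integer_literal
Token 6: '%' -> operator
Token 7: 'x' -> identifier
Total tokens: 7

7


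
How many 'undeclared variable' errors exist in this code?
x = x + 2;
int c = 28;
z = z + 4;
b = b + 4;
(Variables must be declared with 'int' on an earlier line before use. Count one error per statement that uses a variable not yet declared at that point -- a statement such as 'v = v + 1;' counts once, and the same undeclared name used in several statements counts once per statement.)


Scanning code line by line:
  Line 1: use 'x' -> ERROR (undeclared)
  Line 2: declare 'c' -> declared = ['c']
  Line 3: use 'z' -> ERROR (undeclared)
  Line 4: use 'b' -> ERROR (undeclared)
Total undeclared variable errors: 3

3


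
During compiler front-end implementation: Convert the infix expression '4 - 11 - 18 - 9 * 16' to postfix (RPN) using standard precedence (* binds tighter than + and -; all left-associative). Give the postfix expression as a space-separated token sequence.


Applying the shunting-yard algorithm:
  Operand 4 -> output
  Push '-' onto operator stack -> op-stack: [-]
  Operand 11 -> output
  See '-' (prec 1); top '-' (prec 1) >= it -> pop '-' to output
  Push '-' onto operator stack -> op-stack: [-]
  Operand 18 -> output
  See '-' (prec 1); top '-' (prec 1) >= it -> pop '-' to output
  Push '-' onto operator stack -> op-stack: [-]
  Operand 9 -> output
  Push '*' onto operator stack -> op-stack: [-, *]
  Operand 16 -> output
  End of input: pop '*' to output
  End of input: pop '-' to output
Postfix result: 4 11 - 18 - 9 16 * -

4 11 - 18 - 9 16 * -


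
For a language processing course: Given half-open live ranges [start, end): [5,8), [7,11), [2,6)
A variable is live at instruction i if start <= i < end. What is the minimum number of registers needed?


Live ranges:
  Var0: [5, 8)
  Var1: [7, 11)
  Var2: [2, 6)
Sweep-line events (position, delta, active):
  pos=2 start -> active=1
  pos=5 start -> active=2
  pos=6 end -> active=1
  pos=7 start -> active=2
  pos=8 end -> active=1
  pos=11 end -> active=0
Maximum simultaneous active: 2
Minimum registers needed: 2

2


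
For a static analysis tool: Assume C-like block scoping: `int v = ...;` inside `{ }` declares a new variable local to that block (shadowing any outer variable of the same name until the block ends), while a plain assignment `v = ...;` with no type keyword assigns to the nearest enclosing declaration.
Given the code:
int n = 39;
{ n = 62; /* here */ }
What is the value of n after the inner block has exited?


Analyzing scoping rules:
Outer scope: declares n = 39
Inner block: 'n = 62;' has no type keyword, so it is an assignment to the outer n (no shadowing)
The assignment changed the outer variable itself, so the new value persists after the block -> 62
Result: 62

62


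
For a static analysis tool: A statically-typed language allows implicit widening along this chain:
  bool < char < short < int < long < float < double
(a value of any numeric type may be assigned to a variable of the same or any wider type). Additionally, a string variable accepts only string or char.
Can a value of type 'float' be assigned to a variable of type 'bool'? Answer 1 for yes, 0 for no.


Target variable type: bool
Source value type: float
Numeric ranks: float=5, bool=0
Widening allowed iff rank(source) <= rank(target): 5 <= 0? No
Result: 0

0


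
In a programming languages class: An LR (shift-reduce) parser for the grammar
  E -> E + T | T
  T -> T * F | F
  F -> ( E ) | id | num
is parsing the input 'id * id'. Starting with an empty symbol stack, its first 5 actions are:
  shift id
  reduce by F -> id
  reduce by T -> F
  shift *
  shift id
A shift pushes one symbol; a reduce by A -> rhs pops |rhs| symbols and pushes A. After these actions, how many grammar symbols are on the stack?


Tracking the symbol stack through each action:
  Action 1: shift 'id' : push -> stack = [id] (size 1)
  Action 2: reduce by F -> id : pop 1, push F -> stack = [F] (size 1)
  Action 3: reduce by T -> F : pop 1, push T -> stack = [T] (size 1)
  Action 4: shift '*' : push -> stack = [T, *] (size 2)
  Action 5: shift 'id' : push -> stack = [T, *, id] (size 3)
Final stack size: 3

3


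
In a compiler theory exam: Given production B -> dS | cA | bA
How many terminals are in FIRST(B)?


Production: B -> dS | cA | bA
Examining each alternative for leading terminals:
  B -> dS : first terminal = 'd'
  B -> cA : first terminal = 'c'
  B -> bA : first terminal = 'b'
FIRST(B) = {b, c, d}
Count: 3

3


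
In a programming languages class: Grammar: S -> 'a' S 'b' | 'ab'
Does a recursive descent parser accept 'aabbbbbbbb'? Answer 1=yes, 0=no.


Grammar accepts strings of the form a^n b^n (n >= 1)
Word: 'aabbbbbbbb'
Counting: 2 a's and 8 b's
Check: 2 == 8? No
Mismatch: a-count != b-count
Rejected

0


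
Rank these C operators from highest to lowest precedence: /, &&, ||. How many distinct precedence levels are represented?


Looking up precedence for each operator:
  / -> precedence 6
  && -> precedence 2
  || -> precedence 1
Sorted highest to lowest: /, &&, ||
Distinct precedence values: [6, 2, 1]
Number of distinct levels: 3

3


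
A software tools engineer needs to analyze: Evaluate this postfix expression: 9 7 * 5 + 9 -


Processing tokens left to right:
Push 9, Push 7
Pop 9 and 7, compute 9 * 7 = 63, push 63
Push 5
Pop 63 and 5, compute 63 + 5 = 68, push 68
Push 9
Pop 68 and 9, compute 68 - 9 = 59, push 59
Stack result: 59

59


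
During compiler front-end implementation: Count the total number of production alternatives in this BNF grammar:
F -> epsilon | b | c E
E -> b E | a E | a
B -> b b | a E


Counting alternatives per rule:
  F: 3 alternative(s)
  E: 3 alternative(s)
  B: 2 alternative(s)
Sum: 3 + 3 + 2 = 8

8


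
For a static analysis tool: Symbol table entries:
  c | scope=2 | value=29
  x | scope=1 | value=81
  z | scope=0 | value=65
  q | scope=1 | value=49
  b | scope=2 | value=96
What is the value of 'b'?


Searching symbol table for 'b':
  c | scope=2 | value=29
  x | scope=1 | value=81
  z | scope=0 | value=65
  q | scope=1 | value=49
  b | scope=2 | value=96 <- MATCH
Found 'b' at scope 2 with value 96

96


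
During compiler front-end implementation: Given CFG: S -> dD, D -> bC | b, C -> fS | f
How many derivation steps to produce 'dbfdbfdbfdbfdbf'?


Grammar: S -> dD, D -> bC | b, C -> fS | f
Deriving 'dbfdbfdbfdbfdbf':
Step 1: S -> dD => dD
Step 2: D -> bC => dbC
Step 3: C -> fS => dbfS
Step 4: S -> dD => dbfdD
Step 5: D -> bC => dbfdbC
Step 6: C -> fS => dbfdbfS
Step 7: S -> dD => dbfdbfdD
Step 8: D -> bC => dbfdbfdbC
Step 9: C -> fS => dbfdbfdbfS
Step 10: S -> dD => dbfdbfdbfdD
Step 11: D -> bC => dbfdbfdbfdbC
Step 12: C -> fS => dbfdbfdbfdbfS
Step 13: S -> dD => dbfdbfdbfdbfdD
Step 14: D -> bC => dbfdbfdbfdbfdbC
Step 15: C -> f => dbfdbfdbfdbfdbf
Total derivation steps: 15

15


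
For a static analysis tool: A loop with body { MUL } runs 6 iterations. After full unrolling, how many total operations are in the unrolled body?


Loop body operations: MUL (1 op per iteration)
Unrolling 6 iterations:
  Iteration 1: MUL (1 ops)
  Iteration 2: MUL (1 ops)
  Iteration 3: MUL (1 ops)
  Iteration 4: MUL (1 ops)
  Iteration 5: MUL (1 ops)
  Iteration 6: MUL (1 ops)
Total: 6 iterations * 1 ops/iter = 6 operations

6


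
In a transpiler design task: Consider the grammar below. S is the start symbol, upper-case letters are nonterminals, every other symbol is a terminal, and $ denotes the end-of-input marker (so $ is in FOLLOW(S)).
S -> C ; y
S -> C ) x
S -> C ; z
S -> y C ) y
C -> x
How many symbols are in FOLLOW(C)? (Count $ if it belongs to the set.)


S is the start symbol and does not occur in any rule body, so FOLLOW(S) = {$}.
Examining every occurrence of C in a rule body:
  S -> C ; y : C is followed by terminal ';' -> add ';'
  S -> C ) x : C is followed by terminal ')' -> add ')'
  S -> C ; z : C is followed by terminal ';' -> add ';' (already in the set)
  S -> y C ) y : C is followed by terminal ')' -> add ')' (already in the set)
  C -> x : C does not occur in the body -> contributes nothing
FOLLOW(C) = {), ;}
Count: 2

2


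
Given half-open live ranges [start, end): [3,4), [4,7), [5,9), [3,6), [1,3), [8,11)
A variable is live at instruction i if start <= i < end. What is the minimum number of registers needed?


Live ranges:
  Var0: [3, 4)
  Var1: [4, 7)
  Var2: [5, 9)
  Var3: [3, 6)
  Var4: [1, 3)
  Var5: [8, 11)
Sweep-line events (position, delta, active):
  pos=1 start -> active=1
  pos=3 end -> active=0
  pos=3 start -> active=1
  pos=3 start -> active=2
  pos=4 end -> active=1
  pos=4 start -> active=2
  pos=5 start -> active=3
  pos=6 end -> active=2
  pos=7 end -> active=1
  pos=8 start -> active=2
  pos=9 end -> active=1
  pos=11 end -> active=0
Maximum simultaneous active: 3
Minimum registers needed: 3

3


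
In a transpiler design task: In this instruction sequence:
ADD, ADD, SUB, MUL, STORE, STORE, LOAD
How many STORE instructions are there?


Scanning instruction sequence for STORE:
  Position 1: ADD
  Position 2: ADD
  Position 3: SUB
  Position 4: MUL
  Position 5: STORE <- MATCH
  Position 6: STORE <- MATCH
  Position 7: LOAD
Matches at positions: [5, 6]
Total STORE count: 2

2


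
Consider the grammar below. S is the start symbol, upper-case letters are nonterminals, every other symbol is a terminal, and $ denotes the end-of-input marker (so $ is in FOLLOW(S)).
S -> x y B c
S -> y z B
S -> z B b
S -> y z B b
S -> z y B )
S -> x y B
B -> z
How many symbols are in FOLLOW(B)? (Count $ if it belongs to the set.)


S is the start symbol and does not occur in any rule body, so FOLLOW(S) = {$}.
Examining every occurrence of B in a rule body:
  S -> x y B c : B is followed by terminal 'c' -> add 'c'
  S -> y z B : B is at the right end -> add FOLLOW(S) = {$}
  S -> z B b : B is followed by terminal 'b' -> add 'b'
  S -> y z B b : B is followed by terminal 'b' -> add 'b' (already in the set)
  S -> z y B ) : B is followed by terminal ')' -> add ')'
  S -> x y B : B is at the right end -> add FOLLOW(S) = {$} (already in the set)
  B -> z : B does not occur in the body -> contributes nothing
FOLLOW(B) = {), b, c, $}
Count: 4

4


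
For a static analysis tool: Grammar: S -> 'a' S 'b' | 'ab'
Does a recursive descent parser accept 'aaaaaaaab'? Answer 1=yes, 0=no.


Grammar accepts strings of the form a^n b^n (n >= 1)
Word: 'aaaaaaaab'
Counting: 8 a's and 1 b's
Check: 8 == 1? No
Mismatch: a-count != b-count
Rejected

0


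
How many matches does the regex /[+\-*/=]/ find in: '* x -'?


Pattern: /[+\-*/=]/ (operators)
Input: '* x -'
Scanning for matches:
  Match 1: '*'
  Match 2: '-'
Total matches: 2

2


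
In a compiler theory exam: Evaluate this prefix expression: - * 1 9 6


Parsing prefix expression: - * 1 9 6
Step 1: Innermost operation '* 1 9'
  1 * 9 = 9
Step 2: Outer operation '- [9] 6'
  9 - 6 = 3

3


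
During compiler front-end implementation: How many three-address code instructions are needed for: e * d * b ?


Expression: e * d * b
Generating three-address code (respecting * over +/- precedence):
  Instruction 1: t1 = e * d
  Instruction 2: t2 = t1 * b
Total instructions: 2

2


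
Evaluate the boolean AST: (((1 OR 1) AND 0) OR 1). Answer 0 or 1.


Step 1: Evaluate inner node
  1 OR 1 = 1
Step 2: Evaluate next node
  1 AND 0 = 0
Step 3: Evaluate root node
  0 OR 1 = 1

1


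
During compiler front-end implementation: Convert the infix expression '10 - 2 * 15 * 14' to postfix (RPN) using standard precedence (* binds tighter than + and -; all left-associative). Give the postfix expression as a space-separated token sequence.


Applying the shunting-yard algorithm:
  Operand 10 -> output
  Push '-' onto operator stack -> op-stack: [-]
  Operand 2 -> output
  Push '*' onto operator stack -> op-stack: [-, *]
  Operand 15 -> output
  See '*' (prec 2); top '*' (prec 2) >= it -> pop '*' to output
  Push '*' onto operator stack -> op-stack: [-, *]
  Operand 14 -> output
  End of input: pop '*' to output
  End of input: pop '-' to output
Postfix result: 10 2 15 * 14 * -

10 2 15 * 14 * -


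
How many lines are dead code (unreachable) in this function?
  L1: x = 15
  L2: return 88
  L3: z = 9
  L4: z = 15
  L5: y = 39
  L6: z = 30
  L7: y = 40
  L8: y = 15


Analyzing control flow:
  L1: reachable (before return)
  L2: reachable (return statement)
  L3: DEAD (after return at L2)
  L4: DEAD (after return at L2)
  L5: DEAD (after return at L2)
  L6: DEAD (after return at L2)
  L7: DEAD (after return at L2)
  L8: DEAD (after return at L2)
Return at L2, total lines = 8
Dead lines: L3 through L8
Count: 6

6


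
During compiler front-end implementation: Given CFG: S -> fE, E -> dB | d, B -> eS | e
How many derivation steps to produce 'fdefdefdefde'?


Grammar: S -> fE, E -> dB | d, B -> eS | e
Deriving 'fdefdefdefde':
Step 1: S -> fE => fE
Step 2: E -> dB => fdB
Step 3: B -> eS => fdeS
Step 4: S -> fE => fdefE
Step 5: E -> dB => fdefdB
Step 6: B -> eS => fdefdeS
Step 7: S -> fE => fdefdefE
Step 8: E -> dB => fdefdefdB
Step 9: B -> eS => fdefdefdeS
Step 10: S -> fE => fdefdefdefE
Step 11: E -> dB => fdefdefdefdB
Step 12: B -> e => fdefdefdefde
Total derivation steps: 12

12


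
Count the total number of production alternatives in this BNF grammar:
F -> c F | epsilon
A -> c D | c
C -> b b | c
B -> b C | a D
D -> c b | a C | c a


Counting alternatives per rule:
  F: 2 alternative(s)
  A: 2 alternative(s)
  C: 2 alternative(s)
  B: 2 alternative(s)
  D: 3 alternative(s)
Sum: 2 + 2 + 2 + 2 + 3 = 11

11


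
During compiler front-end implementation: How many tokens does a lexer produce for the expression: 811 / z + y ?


Scanning '811 / z + y'
Token 1: '811' -> integer_literal
Token 2: '/' -> operator
Token 3: 'z' -> identifier
Token 4: '+' -> operator
Token 5: 'y' -> identifier
Total tokens: 5

5


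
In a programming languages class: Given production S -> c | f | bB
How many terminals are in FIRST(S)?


Production: S -> c | f | bB
Examining each alternative for leading terminals:
  S -> c : first terminal = 'c'
  S -> f : first terminal = 'f'
  S -> bB : first terminal = 'b'
FIRST(S) = {b, c, f}
Count: 3

3


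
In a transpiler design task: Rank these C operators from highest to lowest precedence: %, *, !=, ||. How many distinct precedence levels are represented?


Looking up precedence for each operator:
  % -> precedence 6
  * -> precedence 6
  != -> precedence 3
  || -> precedence 1
Sorted highest to lowest: %, *, !=, ||
Distinct precedence values: [6, 3, 1]
Number of distinct levels: 3

3


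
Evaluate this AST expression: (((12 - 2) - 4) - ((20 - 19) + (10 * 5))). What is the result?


Expression: (((12 - 2) - 4) - ((20 - 19) + (10 * 5)))
Evaluating step by step:
  12 - 2 = 10
  10 - 4 = 6
  20 - 19 = 1
  10 * 5 = 50
  1 + 50 = 51
  6 - 51 = -45
Result: -45

-45


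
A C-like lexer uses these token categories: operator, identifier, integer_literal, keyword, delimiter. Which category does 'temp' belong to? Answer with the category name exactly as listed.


Token: 'temp'
Checking categories:
  identifier: YES
  integer_literal: no
  operator: no
  keyword: no
  delimiter: no
Category: identifier

identifier


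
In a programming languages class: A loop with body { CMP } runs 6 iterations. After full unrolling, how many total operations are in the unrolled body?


Loop body operations: CMP (1 op per iteration)
Unrolling 6 iterations:
  Iteration 1: CMP (1 ops)
  Iteration 2: CMP (1 ops)
  Iteration 3: CMP (1 ops)
  Iteration 4: CMP (1 ops)
  Iteration 5: CMP (1 ops)
  Iteration 6: CMP (1 ops)
Total: 6 iterations * 1 ops/iter = 6 operations

6


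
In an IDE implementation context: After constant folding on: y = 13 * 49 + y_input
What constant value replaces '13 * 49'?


Identifying constant sub-expression:
  Original: y = 13 * 49 + y_input
  13 and 49 are both compile-time constants
  Evaluating: 13 * 49 = 637
  After folding: y = 637 + y_input

637


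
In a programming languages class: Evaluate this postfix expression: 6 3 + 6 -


Processing tokens left to right:
Push 6, Push 3
Pop 6 and 3, compute 6 + 3 = 9, push 9
Push 6
Pop 9 and 6, compute 9 - 6 = 3, push 3
Stack result: 3

3


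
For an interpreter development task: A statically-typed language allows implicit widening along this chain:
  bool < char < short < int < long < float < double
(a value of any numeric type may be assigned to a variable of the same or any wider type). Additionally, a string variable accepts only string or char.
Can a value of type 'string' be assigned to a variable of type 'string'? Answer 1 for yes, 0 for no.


Target variable type: string
Source value type: string
Rule: string accepts only {string, char}
  source 'string' in {string, char}? Yes
Result: 1

1
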